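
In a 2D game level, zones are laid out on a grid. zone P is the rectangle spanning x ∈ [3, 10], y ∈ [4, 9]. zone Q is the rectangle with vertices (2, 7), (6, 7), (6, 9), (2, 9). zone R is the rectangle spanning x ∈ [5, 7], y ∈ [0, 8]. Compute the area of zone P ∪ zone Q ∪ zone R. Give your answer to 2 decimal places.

45.00

By inclusion–exclusion:
Individual areas: |zone P| = 35, |zone Q| = 8, |zone R| = 16.
|zone P∩zone Q|: x∈[3,6], y∈[7,9] → 3·2 = 6.
|zone P∩zone R|: x∈[5,7], y∈[4,8] → 2·4 = 8.
|zone Q∩zone R|: x∈[5,6], y∈[7,8] → 1·1 = 1.
|zone P∩zone Q∩zone R| = 1.
|zone P ∪ zone Q ∪ zone R| = 59 − 15 + 1 = 45.00.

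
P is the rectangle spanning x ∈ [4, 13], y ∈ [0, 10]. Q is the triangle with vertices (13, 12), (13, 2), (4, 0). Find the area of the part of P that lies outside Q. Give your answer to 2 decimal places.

|P| = 90, |P∩Q| = 43.5.
|P ∖ Q| = |P| − |P∩Q| = 90 − 43.5 = 46.50.

46.50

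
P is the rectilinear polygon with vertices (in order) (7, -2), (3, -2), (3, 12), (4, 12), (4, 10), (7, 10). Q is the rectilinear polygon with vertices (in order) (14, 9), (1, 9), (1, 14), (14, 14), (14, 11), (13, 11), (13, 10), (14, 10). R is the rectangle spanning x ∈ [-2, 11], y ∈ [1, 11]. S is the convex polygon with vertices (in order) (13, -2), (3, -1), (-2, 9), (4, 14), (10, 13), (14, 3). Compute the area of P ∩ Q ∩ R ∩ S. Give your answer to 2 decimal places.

The intersection is the polygon with vertices (7,10), (7,9), (3,9), (3,11), (4,11), (4,10).
By the shoelace formula its area is 5.00.

5.00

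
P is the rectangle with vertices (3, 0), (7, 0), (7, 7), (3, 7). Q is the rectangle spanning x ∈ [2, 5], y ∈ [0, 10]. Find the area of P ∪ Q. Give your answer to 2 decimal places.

By inclusion–exclusion:
Individual areas: |P| = 28, |Q| = 30.
|P∩Q|: x∈[3,5], y∈[0,7] → 2·7 = 14.
|P ∪ Q| = 58 − 14 = 44.00.

44.00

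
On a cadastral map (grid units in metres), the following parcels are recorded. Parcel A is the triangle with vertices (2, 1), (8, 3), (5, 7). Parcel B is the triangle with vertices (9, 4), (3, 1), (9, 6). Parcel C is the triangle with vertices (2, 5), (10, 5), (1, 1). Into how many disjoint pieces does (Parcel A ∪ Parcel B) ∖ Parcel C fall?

3

(Parcel A ∪ Parcel B) ∖ Parcel C splits into 3 disjoint pieces (area 5.3405, area 2.5, area 0.6).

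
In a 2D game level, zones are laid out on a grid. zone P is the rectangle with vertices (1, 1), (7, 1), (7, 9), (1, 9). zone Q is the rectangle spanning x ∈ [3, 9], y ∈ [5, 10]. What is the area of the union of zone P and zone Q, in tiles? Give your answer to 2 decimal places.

By inclusion–exclusion:
Individual areas: |zone P| = 48, |zone Q| = 30.
|zone P∩zone Q|: x∈[3,7], y∈[5,9] → 4·4 = 16.
|zone P ∪ zone Q| = 78 − 16 = 62.00.

62.00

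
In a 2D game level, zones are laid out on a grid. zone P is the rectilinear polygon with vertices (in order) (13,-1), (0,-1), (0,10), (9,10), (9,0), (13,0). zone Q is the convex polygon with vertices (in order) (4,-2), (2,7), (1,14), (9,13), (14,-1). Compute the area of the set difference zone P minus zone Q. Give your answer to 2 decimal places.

|zone P| = 103, |zone P∩zone Q| = 74.5317.
|zone P ∖ zone Q| = |zone P| − |zone P∩zone Q| = 103 − 74.5317 = 28.47.

28.47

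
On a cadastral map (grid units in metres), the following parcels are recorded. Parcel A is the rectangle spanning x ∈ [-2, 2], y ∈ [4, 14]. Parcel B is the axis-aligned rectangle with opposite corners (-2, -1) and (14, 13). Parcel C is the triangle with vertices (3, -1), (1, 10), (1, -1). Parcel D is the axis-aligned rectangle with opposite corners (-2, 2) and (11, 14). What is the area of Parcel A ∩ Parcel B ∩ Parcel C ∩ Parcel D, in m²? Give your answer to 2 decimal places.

The intersection is the polygon with vertices (1,10), (2,4.5), (2,4), (1,4).
By the shoelace formula its area is 3.25.

3.25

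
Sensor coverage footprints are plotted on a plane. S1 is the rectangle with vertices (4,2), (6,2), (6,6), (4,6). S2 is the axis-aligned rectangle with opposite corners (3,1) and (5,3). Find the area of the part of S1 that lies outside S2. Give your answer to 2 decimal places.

|S1∩S2|: x∈[4,5], y∈[2,3] → 1·1 = 1.
|S1| = 8.
|S1 ∖ S2| = |S1| − |S1∩S2| = 8 − 1 = 7.00.

7.00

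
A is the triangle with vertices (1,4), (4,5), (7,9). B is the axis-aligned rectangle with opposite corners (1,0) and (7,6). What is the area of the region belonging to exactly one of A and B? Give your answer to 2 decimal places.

35.55

|A| = 4.5, |B| = 36, |A∩B| = 2.475.
|A △ B| = |A| + |B| − 2·|A∩B| = 4.5 + 36 − 4.95 = 35.55.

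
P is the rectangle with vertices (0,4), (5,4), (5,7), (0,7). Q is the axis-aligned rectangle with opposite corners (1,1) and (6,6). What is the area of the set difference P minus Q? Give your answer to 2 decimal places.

|P∩Q|: x∈[1,5], y∈[4,6] → 4·2 = 8.
|P| = 15.
|P ∖ Q| = |P| − |P∩Q| = 15 − 8 = 7.00.

7.00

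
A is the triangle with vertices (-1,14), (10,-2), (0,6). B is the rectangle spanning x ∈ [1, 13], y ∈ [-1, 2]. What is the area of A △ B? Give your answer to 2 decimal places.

|A| = 36, |B| = 36, |A∩B| = 4.2188.
|A △ B| = |A| + |B| − 2·|A∩B| = 36 + 36 − 8.4375 = 63.56.

63.56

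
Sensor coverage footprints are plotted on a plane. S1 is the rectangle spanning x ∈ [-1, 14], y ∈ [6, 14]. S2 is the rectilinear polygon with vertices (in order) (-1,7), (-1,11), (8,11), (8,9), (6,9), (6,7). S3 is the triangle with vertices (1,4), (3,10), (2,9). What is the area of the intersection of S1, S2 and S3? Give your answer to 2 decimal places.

1.40

The intersection is the polygon with vertices (1.6,7), (2,9), (3,10), (2,7).
By the shoelace formula its area is 1.40.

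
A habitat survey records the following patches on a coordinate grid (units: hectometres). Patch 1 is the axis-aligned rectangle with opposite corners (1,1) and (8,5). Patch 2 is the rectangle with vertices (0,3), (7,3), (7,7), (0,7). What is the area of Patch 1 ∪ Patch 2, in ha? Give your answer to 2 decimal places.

By inclusion–exclusion:
Individual areas: |Patch 1| = 28, |Patch 2| = 28.
|Patch 1∩Patch 2|: x∈[1,7], y∈[3,5] → 6·2 = 12.
|Patch 1 ∪ Patch 2| = 56 − 12 = 44.00.

44.00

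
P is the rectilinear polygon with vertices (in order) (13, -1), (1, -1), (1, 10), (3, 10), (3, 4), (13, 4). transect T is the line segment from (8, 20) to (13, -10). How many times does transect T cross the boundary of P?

2

The segment meets the boundary at (11.5,-1), (10.667,4).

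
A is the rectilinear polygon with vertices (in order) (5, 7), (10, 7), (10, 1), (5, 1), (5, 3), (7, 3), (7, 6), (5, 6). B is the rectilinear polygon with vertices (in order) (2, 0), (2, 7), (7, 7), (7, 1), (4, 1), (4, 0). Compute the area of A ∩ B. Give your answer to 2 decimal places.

6.00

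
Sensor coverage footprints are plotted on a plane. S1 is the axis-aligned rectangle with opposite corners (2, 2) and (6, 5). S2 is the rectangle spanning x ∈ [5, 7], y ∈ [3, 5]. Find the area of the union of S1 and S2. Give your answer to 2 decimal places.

By inclusion–exclusion:
Individual areas: |S1| = 12, |S2| = 4.
|S1∩S2|: x∈[5,6], y∈[3,5] → 1·2 = 2.
|S1 ∪ S2| = 16 − 2 = 14.00.

14.00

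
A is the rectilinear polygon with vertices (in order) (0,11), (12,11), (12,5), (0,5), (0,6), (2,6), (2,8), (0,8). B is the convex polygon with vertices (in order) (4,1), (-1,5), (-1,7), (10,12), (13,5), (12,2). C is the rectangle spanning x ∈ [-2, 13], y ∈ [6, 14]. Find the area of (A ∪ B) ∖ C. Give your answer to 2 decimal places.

|A ∪ B| = 115.881.
|(A ∪ B) ∩ C| = 62.5952.
|(A ∪ B) ∖ C| = 115.881 − 62.5952 = 53.29.

53.29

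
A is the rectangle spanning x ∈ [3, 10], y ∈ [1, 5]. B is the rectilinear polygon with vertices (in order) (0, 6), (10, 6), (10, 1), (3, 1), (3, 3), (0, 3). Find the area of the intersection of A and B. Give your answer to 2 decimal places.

The intersection is the polygon with vertices (10,1), (3,1), (3,3), (3,5), (10,5).
By the shoelace formula its area is 28.00.

28.00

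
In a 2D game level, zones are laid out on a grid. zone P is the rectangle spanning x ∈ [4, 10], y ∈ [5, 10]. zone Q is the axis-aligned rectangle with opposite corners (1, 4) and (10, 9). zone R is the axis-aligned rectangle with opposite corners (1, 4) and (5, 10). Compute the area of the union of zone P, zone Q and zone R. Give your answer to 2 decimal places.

54.00

By inclusion–exclusion:
Individual areas: |zone P| = 30, |zone Q| = 45, |zone R| = 24.
|zone P∩zone Q|: x∈[4,10], y∈[5,9] → 6·4 = 24.
|zone P∩zone R|: x∈[4,5], y∈[5,10] → 1·5 = 5.
|zone Q∩zone R|: x∈[1,5], y∈[4,9] → 4·5 = 20.
|zone P∩zone Q∩zone R| = 4.
|zone P ∪ zone Q ∪ zone R| = 99 − 49 + 4 = 54.00.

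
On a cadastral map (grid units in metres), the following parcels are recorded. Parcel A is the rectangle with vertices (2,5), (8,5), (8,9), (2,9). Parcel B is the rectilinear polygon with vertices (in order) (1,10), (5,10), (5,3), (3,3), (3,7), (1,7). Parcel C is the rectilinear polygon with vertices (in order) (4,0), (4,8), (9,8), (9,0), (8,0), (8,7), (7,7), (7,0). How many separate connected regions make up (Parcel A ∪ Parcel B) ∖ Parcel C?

2

(Parcel A ∪ Parcel B) ∖ Parcel C splits into 2 disjoint pieces (area 20, area 2).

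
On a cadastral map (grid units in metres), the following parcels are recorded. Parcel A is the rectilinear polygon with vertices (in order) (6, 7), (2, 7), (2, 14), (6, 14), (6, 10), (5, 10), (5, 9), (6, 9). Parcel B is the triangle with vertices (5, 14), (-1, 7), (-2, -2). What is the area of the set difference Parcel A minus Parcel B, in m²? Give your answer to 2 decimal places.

21.96

|Parcel A| = 27, |Parcel A∩Parcel B| = 5.0357.
|Parcel A ∖ Parcel B| = |Parcel A| − |Parcel A∩Parcel B| = 27 − 5.0357 = 21.96.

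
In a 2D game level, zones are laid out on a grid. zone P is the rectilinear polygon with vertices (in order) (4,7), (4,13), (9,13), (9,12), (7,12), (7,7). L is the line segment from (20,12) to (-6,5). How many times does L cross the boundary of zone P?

2

The segment meets the boundary at (4,7.692), (7,8.5).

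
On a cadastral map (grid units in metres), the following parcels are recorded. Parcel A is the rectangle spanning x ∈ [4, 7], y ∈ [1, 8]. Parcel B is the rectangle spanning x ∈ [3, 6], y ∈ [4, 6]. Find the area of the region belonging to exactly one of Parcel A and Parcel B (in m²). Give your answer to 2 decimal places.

19.00

|Parcel A∩Parcel B|: x∈[4,6], y∈[4,6] → 2·2 = 4.
|Parcel A △ Parcel B| = |Parcel A| + |Parcel B| − 2·|Parcel A∩Parcel B| = 21 + 6 − 8 = 19.00.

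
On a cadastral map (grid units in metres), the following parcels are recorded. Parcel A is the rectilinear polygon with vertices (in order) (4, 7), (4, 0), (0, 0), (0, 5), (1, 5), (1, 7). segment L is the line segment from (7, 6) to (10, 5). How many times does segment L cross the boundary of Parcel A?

The segment lies entirely outside Parcel A and never meets its boundary.

0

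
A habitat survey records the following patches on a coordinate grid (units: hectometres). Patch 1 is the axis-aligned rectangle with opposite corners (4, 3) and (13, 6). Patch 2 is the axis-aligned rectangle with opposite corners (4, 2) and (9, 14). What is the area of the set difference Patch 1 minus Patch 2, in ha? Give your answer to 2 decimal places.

12.00

|Patch 1∩Patch 2|: x∈[4,9], y∈[3,6] → 5·3 = 15.
|Patch 1| = 27.
|Patch 1 ∖ Patch 2| = |Patch 1| − |Patch 1∩Patch 2| = 27 − 15 = 12.00.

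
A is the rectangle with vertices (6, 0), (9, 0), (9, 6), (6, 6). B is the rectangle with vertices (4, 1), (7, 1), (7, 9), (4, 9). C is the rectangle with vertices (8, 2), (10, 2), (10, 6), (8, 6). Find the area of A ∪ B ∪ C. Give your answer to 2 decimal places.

By inclusion–exclusion:
Individual areas: |A| = 18, |B| = 24, |C| = 8.
|A∩B|: x∈[6,7], y∈[1,6] → 1·5 = 5.
|A∩C|: x∈[8,9], y∈[2,6] → 1·4 = 4.
|B∩C| = 0 (no overlap).
|A∩B∩C| = 0.
|A ∪ B ∪ C| = 50 − 9 + 0 = 41.00.

41.00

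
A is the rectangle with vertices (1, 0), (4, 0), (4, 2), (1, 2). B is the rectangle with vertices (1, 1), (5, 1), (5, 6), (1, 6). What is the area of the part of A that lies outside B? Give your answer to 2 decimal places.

|A∩B|: x∈[1,4], y∈[1,2] → 3·1 = 3.
|A| = 6.
|A ∖ B| = |A| − |A∩B| = 6 − 3 = 3.00.

3.00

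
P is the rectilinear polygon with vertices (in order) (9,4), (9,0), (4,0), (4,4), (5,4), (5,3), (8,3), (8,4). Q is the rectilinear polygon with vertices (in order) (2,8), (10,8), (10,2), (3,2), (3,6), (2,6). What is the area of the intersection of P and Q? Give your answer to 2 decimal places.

7.00

The intersection is the polygon with vertices (9,2), (4,2), (4,4), (5,4), (5,3), (8,3), (8,4), (9,4).
By the shoelace formula its area is 7.00.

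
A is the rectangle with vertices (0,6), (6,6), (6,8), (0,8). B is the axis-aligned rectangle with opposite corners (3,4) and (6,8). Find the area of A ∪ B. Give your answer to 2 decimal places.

By inclusion–exclusion:
Individual areas: |A| = 12, |B| = 12.
|A∩B|: x∈[3,6], y∈[6,8] → 3·2 = 6.
|A ∪ B| = 24 − 6 = 18.00.

18.00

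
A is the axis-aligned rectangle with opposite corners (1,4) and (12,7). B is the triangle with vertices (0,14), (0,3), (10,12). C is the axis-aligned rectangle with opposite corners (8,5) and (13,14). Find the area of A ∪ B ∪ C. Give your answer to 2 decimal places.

By inclusion–exclusion:
Individual areas: |A| = 33, |B| = 55, |C| = 45.
|A∩B| = 5.3333.
|A∩C|: x∈[8,12], y∈[5,7] → 4·2 = 8.
|B∩C| = 2.2.
|A∩B∩C| = 0.
|A ∪ B ∪ C| = 133 − 15.5333 + 0 = 117.47.

117.47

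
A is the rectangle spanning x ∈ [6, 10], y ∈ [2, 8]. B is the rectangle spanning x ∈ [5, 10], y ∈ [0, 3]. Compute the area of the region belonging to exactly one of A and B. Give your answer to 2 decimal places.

31.00

|A∩B|: x∈[6,10], y∈[2,3] → 4·1 = 4.
|A △ B| = |A| + |B| − 2·|A∩B| = 24 + 15 − 8 = 31.00.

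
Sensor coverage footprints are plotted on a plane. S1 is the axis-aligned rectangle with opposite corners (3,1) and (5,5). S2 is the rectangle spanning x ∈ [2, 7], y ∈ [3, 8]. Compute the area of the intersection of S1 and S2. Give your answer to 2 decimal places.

4.00

|S1∩S2|: x∈[3,5], y∈[3,5] → 2·2 = 4.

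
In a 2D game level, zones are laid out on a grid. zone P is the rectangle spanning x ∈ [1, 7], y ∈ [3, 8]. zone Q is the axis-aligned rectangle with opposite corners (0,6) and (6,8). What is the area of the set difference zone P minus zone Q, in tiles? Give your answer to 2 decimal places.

|zone P∩zone Q|: x∈[1,6], y∈[6,8] → 5·2 = 10.
|zone P| = 30.
|zone P ∖ zone Q| = |zone P| − |zone P∩zone Q| = 30 − 10 = 20.00.

20.00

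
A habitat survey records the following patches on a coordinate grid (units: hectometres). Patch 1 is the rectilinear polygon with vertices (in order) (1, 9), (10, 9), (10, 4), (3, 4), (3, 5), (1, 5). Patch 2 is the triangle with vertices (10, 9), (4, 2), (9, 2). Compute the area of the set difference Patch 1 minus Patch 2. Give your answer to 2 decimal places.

34.07

|Patch 1| = 43, |Patch 1∩Patch 2| = 8.9286.
|Patch 1 ∖ Patch 2| = |Patch 1| − |Patch 1∩Patch 2| = 43 − 8.9286 = 34.07.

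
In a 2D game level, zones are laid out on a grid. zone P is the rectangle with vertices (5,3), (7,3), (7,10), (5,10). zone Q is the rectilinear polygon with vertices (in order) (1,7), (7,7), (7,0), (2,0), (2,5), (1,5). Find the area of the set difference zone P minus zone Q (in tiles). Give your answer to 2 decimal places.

6.00

|zone P| = 14, |zone P∩zone Q| = 8.
|zone P ∖ zone Q| = |zone P| − |zone P∩zone Q| = 14 − 8 = 6.00.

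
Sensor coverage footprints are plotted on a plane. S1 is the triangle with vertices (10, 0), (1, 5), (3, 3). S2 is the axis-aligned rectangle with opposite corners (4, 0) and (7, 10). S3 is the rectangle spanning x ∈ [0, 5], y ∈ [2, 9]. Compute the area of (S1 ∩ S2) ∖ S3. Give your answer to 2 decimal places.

1.02

|S1 ∩ S2| = 1.7143.
|(S1 ∩ S2) ∩ S3| = 0.6984.
|(S1 ∩ S2) ∖ S3| = 1.7143 − 0.6984 = 1.02.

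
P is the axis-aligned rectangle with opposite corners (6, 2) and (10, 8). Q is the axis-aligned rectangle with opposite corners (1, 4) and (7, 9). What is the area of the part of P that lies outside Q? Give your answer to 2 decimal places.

|P∩Q|: x∈[6,7], y∈[4,8] → 1·4 = 4.
|P| = 24.
|P ∖ Q| = |P| − |P∩Q| = 24 − 4 = 20.00.

20.00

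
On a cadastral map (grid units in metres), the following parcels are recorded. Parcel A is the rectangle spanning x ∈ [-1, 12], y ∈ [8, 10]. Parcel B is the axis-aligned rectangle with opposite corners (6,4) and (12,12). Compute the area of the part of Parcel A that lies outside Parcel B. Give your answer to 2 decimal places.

14.00

|Parcel A∩Parcel B|: x∈[6,12], y∈[8,10] → 6·2 = 12.
|Parcel A| = 26.
|Parcel A ∖ Parcel B| = |Parcel A| − |Parcel A∩Parcel B| = 26 − 12 = 14.00.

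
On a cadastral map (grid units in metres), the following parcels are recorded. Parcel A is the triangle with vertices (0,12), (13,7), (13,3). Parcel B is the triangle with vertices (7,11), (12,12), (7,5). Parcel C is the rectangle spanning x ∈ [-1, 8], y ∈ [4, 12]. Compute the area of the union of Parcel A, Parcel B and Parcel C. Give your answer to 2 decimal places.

By inclusion–exclusion:
Individual areas: |Parcel A| = 26, |Parcel B| = 15, |Parcel C| = 72.
|Parcel A∩Parcel B| = 4.0903.
|Parcel A∩Parcel C| = 9.8462.
|Parcel B∩Parcel C| = 5.4.
|Parcel A∩Parcel B∩Parcel C| = 2.3077.
|Parcel A ∪ Parcel B ∪ Parcel C| = 113 − 19.3365 + 2.3077 = 95.97.

95.97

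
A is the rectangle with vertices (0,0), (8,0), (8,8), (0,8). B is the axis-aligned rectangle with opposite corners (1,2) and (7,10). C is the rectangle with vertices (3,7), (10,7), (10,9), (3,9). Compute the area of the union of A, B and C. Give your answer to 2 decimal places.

By inclusion–exclusion:
Individual areas: |A| = 64, |B| = 48, |C| = 14.
|A∩B|: x∈[1,7], y∈[2,8] → 6·6 = 36.
|A∩C|: x∈[3,8], y∈[7,8] → 5·1 = 5.
|B∩C|: x∈[3,7], y∈[7,9] → 4·2 = 8.
|A∩B∩C| = 4.
|A ∪ B ∪ C| = 126 − 49 + 4 = 81.00.

81.00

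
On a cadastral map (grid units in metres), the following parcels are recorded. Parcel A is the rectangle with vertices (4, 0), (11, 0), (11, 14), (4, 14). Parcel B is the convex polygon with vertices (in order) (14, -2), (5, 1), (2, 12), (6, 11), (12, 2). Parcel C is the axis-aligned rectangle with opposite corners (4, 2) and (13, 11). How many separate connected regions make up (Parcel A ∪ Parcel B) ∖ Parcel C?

(Parcel A ∪ Parcel B) ∖ Parcel C splits into 2 disjoint pieces (area 27.8333, area 22).

2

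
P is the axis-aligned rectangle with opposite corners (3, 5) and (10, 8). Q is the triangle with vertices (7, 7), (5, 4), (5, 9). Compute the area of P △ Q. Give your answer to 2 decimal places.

|P| = 21, |Q| = 5, |P∩Q| = 4.1667.
|P △ Q| = |P| + |Q| − 2·|P∩Q| = 21 + 5 − 8.3333 = 17.67.

17.67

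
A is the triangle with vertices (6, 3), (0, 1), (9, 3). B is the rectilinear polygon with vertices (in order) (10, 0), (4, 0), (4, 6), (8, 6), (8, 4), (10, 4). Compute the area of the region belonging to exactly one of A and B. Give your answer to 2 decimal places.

30.78

|A| = 3, |B| = 32, |A∩B| = 2.1111.
|A △ B| = |A| + |B| − 2·|A∩B| = 3 + 32 − 4.2222 = 30.78.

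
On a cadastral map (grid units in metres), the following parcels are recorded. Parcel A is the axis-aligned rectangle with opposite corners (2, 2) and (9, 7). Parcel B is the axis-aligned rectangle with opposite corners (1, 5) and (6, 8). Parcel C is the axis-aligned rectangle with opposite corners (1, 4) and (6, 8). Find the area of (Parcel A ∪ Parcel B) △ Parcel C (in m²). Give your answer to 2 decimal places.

|Parcel A ∪ Parcel B| = 42.
|(Parcel A ∪ Parcel B) ∩ Parcel C| = 19.
|(Parcel A ∪ Parcel B) △ Parcel C| = 42 + 20 − 38 = 24.00.

24.00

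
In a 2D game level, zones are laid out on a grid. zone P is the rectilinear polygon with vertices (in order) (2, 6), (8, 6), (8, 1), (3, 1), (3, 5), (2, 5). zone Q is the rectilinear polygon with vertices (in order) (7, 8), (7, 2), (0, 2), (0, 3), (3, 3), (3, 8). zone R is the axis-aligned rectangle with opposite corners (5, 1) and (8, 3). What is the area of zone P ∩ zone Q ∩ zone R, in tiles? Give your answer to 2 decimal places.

2.00

The intersection is the polygon with vertices (7,2), (5,2), (5,3), (7,3).
By the shoelace formula its area is 2.00.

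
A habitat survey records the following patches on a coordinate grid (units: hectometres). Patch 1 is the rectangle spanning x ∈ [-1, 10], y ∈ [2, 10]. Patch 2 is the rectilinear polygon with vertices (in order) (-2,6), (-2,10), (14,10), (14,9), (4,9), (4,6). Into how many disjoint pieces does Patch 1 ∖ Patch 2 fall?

Patch 1 ∖ Patch 2 is a single connected region.

1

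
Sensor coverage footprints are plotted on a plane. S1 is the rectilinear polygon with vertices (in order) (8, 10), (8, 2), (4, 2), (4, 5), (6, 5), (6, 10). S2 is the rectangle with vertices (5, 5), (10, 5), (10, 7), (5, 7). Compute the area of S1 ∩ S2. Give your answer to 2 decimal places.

4.00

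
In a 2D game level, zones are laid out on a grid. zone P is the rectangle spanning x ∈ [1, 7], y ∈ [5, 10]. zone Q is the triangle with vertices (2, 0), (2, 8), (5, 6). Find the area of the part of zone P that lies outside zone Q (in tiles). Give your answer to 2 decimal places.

|zone P| = 30, |zone P∩zone Q| = 5.75.
|zone P ∖ zone Q| = |zone P| − |zone P∩zone Q| = 30 − 5.75 = 24.25.

24.25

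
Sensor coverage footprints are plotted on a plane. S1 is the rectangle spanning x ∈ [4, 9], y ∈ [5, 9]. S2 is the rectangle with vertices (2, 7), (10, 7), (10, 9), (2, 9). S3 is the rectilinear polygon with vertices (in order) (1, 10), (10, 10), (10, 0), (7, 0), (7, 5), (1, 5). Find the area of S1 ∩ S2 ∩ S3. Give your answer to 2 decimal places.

10.00

The intersection is the polygon with vertices (4,7), (4,9), (9,9), (9,7).
By the shoelace formula its area is 10.00.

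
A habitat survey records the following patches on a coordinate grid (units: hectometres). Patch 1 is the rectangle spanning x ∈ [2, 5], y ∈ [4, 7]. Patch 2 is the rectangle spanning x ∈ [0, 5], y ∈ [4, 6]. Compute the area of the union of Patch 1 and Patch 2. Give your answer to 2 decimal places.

By inclusion–exclusion:
Individual areas: |Patch 1| = 9, |Patch 2| = 10.
|Patch 1∩Patch 2|: x∈[2,5], y∈[4,6] → 3·2 = 6.
|Patch 1 ∪ Patch 2| = 19 − 6 = 13.00.

13.00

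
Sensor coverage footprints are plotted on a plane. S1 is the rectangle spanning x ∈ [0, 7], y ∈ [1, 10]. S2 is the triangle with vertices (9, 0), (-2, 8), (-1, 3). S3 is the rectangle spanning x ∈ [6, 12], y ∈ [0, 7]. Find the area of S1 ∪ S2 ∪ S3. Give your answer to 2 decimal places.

105.21

By inclusion–exclusion:
Individual areas: |S1| = 63, |S2| = 23.5, |S3| = 42.
|S1∩S2| = 16.1833.
|S1∩S3|: x∈[6,7], y∈[1,7] → 1·6 = 6.
|S2∩S3| = 1.9227.
|S1∩S2∩S3| = 0.8182.
|S1 ∪ S2 ∪ S3| = 128.5 − 24.1061 + 0.8182 = 105.21.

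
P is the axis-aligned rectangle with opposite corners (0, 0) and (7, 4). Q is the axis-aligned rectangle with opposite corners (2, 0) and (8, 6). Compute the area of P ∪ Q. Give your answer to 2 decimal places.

44.00

By inclusion–exclusion:
Individual areas: |P| = 28, |Q| = 36.
|P∩Q|: x∈[2,7], y∈[0,4] → 5·4 = 20.
|P ∪ Q| = 64 − 20 = 44.00.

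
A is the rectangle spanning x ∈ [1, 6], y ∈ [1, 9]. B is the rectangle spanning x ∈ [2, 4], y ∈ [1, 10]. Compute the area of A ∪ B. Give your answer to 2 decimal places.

42.00

By inclusion–exclusion:
Individual areas: |A| = 40, |B| = 18.
|A∩B|: x∈[2,4], y∈[1,9] → 2·8 = 16.
|A ∪ B| = 58 − 16 = 42.00.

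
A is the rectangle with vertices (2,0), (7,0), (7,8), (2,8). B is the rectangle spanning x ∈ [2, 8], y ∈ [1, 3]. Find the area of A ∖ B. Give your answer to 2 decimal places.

30.00

|A∩B|: x∈[2,7], y∈[1,3] → 5·2 = 10.
|A| = 40.
|A ∖ B| = |A| − |A∩B| = 40 − 10 = 30.00.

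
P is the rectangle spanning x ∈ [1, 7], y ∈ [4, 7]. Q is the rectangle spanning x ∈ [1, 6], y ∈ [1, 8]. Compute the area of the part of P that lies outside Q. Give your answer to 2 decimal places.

|P∩Q|: x∈[1,6], y∈[4,7] → 5·3 = 15.
|P| = 18.
|P ∖ Q| = |P| − |P∩Q| = 18 − 15 = 3.00.

3.00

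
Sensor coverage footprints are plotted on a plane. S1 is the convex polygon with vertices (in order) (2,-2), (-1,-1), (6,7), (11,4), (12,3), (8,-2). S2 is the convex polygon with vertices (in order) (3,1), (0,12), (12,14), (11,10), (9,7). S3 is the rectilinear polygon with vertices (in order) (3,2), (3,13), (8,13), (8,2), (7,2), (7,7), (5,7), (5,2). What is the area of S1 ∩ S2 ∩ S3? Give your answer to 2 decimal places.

5.54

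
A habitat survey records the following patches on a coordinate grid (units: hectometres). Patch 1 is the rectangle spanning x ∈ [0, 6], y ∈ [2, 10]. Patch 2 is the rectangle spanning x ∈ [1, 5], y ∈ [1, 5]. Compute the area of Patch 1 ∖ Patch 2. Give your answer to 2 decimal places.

36.00

|Patch 1∩Patch 2|: x∈[1,5], y∈[2,5] → 4·3 = 12.
|Patch 1| = 48.
|Patch 1 ∖ Patch 2| = |Patch 1| − |Patch 1∩Patch 2| = 48 − 12 = 36.00.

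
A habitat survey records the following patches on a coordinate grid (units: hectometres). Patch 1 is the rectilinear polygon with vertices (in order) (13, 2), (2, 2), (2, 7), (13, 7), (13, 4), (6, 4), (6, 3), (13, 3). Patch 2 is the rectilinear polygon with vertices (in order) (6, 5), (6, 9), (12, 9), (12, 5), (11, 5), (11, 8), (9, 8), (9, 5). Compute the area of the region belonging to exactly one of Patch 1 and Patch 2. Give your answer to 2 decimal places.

|Patch 1| = 48, |Patch 2| = 18, |Patch 1∩Patch 2| = 8.
|Patch 1 △ Patch 2| = |Patch 1| + |Patch 2| − 2·|Patch 1∩Patch 2| = 48 + 18 − 16 = 50.00.

50.00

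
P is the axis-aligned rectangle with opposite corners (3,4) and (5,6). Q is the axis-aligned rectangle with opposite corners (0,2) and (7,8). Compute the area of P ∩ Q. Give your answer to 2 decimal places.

|P∩Q|: x∈[3,5], y∈[4,6] → 2·2 = 4.

4.00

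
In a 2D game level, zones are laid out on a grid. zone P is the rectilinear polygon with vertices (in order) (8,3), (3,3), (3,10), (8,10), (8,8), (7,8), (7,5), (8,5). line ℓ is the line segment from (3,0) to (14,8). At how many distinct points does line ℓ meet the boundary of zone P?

2

The segment meets the boundary at (8,3.636), (7.125,3).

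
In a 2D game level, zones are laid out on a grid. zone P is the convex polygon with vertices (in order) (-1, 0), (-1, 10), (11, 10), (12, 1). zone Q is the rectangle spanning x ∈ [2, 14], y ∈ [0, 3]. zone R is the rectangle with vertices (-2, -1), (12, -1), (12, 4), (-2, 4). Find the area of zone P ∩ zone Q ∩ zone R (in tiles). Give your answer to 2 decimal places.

The intersection is the polygon with vertices (2,0.231), (2,3), (11.778,3), (12,1).
By the shoelace formula its area is 23.62.

23.62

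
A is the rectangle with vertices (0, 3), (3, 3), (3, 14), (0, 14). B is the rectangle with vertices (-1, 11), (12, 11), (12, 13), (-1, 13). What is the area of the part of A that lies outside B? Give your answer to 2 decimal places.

27.00

|A∩B|: x∈[0,3], y∈[11,13] → 3·2 = 6.
|A| = 33.
|A ∖ B| = |A| − |A∩B| = 33 − 6 = 27.00.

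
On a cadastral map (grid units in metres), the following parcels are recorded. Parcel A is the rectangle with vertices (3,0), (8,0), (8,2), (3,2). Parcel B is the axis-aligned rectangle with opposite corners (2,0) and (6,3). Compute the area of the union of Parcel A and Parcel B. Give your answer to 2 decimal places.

16.00

By inclusion–exclusion:
Individual areas: |Parcel A| = 10, |Parcel B| = 12.
|Parcel A∩Parcel B|: x∈[3,6], y∈[0,2] → 3·2 = 6.
|Parcel A ∪ Parcel B| = 22 − 6 = 16.00.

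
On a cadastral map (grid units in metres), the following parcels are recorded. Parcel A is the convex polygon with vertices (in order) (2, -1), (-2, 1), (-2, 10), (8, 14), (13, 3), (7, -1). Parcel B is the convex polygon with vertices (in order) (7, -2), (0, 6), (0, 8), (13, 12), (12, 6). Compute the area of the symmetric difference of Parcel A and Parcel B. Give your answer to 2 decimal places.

|Parcel A| = 161.5, |Parcel B| = 97, |Parcel A∩Parcel B| = 84.8607.
|Parcel A △ Parcel B| = |Parcel A| + |Parcel B| − 2·|Parcel A∩Parcel B| = 161.5 + 97 − 169.7214 = 88.78.

88.78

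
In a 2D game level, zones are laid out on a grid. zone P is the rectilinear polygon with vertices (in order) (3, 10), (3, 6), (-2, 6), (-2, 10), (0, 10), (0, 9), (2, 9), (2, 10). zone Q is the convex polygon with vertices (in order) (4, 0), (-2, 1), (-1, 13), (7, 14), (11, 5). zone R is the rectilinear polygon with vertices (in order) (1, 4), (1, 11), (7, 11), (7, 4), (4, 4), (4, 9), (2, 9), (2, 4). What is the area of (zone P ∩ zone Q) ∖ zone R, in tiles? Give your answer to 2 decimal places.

|zone P ∩ zone Q| = 15.6667.
|(zone P ∩ zone Q) ∩ zone R| = 4.
|(zone P ∩ zone Q) ∖ zone R| = 15.6667 − 4 = 11.67.

11.67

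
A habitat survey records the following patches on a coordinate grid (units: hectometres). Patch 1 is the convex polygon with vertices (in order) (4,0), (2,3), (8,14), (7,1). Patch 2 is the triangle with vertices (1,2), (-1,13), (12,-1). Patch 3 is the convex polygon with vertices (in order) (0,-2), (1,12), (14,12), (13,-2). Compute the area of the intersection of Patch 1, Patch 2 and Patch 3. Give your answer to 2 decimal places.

The intersection is the polygon with vertices (4.326,7.264), (7.24,4.126), (7,1), (5.95,0.65), (3.037,1.444), (2,3).
By the shoelace formula its area is 21.70.

21.70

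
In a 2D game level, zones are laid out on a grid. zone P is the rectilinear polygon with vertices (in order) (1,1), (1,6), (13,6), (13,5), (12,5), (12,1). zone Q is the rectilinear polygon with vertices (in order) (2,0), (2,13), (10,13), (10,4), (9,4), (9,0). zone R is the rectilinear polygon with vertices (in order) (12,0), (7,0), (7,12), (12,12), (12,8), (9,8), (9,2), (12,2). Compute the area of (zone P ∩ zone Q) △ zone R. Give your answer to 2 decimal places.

59.00

|zone P ∩ zone Q| = 37.
|(zone P ∩ zone Q) ∩ zone R| = 10.
|(zone P ∩ zone Q) △ zone R| = 37 + 42 − 20 = 59.00.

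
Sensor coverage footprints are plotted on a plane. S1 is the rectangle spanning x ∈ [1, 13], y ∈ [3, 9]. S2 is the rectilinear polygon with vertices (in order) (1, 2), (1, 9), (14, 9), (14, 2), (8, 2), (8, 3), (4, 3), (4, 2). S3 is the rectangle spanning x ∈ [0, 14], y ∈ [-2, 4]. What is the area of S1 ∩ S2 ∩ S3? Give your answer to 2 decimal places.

12.00

The intersection is the polygon with vertices (8,3), (4,3), (1,3), (1,4), (13,4), (13,3).
By the shoelace formula its area is 12.00.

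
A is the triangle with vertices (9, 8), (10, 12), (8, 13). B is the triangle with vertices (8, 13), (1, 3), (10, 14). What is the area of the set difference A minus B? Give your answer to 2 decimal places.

4.06

|A| = 4.5, |A∩B| = 0.4381.
|A ∖ B| = |A| − |A∩B| = 4.5 − 0.4381 = 4.06.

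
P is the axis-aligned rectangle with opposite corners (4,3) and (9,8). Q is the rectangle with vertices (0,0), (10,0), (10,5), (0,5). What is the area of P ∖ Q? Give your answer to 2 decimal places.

15.00

|P∩Q|: x∈[4,9], y∈[3,5] → 5·2 = 10.
|P| = 25.
|P ∖ Q| = |P| − |P∩Q| = 25 − 10 = 15.00.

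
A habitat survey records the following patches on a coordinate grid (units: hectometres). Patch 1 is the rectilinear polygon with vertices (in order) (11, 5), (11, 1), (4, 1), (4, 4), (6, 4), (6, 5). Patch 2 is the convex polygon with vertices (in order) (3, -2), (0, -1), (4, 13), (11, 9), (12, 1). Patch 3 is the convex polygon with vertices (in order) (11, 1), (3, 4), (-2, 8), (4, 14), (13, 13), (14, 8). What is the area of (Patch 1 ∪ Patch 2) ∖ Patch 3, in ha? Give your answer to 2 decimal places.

40.14

|Patch 1 ∪ Patch 2| = 115.
|(Patch 1 ∪ Patch 2) ∩ Patch 3| = 74.8642.
|(Patch 1 ∪ Patch 2) ∖ Patch 3| = 115 − 74.8642 = 40.14.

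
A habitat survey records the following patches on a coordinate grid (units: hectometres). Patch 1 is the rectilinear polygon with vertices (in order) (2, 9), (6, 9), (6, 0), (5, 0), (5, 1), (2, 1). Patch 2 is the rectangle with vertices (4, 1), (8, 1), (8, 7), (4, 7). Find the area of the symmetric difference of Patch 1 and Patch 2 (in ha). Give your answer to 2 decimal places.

33.00

|Patch 1| = 33, |Patch 2| = 24, |Patch 1∩Patch 2| = 12.
|Patch 1 △ Patch 2| = |Patch 1| + |Patch 2| − 2·|Patch 1∩Patch 2| = 33 + 24 − 24 = 33.00.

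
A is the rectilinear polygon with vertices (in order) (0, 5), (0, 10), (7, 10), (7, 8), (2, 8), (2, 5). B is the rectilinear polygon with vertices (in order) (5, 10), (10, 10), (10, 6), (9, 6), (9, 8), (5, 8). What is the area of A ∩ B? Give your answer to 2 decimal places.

4.00

The intersection is the polygon with vertices (7,10), (7,8), (5,8), (5,10).
By the shoelace formula its area is 4.00.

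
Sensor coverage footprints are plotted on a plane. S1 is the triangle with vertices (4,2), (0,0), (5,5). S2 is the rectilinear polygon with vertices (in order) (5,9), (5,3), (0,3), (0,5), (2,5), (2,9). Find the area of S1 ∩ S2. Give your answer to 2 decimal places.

1.33

The intersection is the polygon with vertices (5,5), (4.333,3), (3,3).
By the shoelace formula its area is 1.33.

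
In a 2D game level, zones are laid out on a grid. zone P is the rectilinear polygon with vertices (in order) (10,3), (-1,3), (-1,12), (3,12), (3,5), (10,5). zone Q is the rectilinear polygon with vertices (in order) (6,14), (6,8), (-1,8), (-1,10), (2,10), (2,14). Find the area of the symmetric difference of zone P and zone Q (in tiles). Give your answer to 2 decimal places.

60.00

|zone P| = 50, |zone Q| = 30, |zone P∩zone Q| = 10.
|zone P △ zone Q| = |zone P| + |zone Q| − 2·|zone P∩zone Q| = 50 + 30 − 20 = 60.00.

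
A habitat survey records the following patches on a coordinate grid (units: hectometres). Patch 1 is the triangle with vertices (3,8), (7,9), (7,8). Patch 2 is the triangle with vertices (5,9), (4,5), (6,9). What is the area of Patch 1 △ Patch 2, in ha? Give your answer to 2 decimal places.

3.03

|Patch 1| = 2, |Patch 2| = 2, |Patch 1∩Patch 2| = 0.4845.
|Patch 1 △ Patch 2| = |Patch 1| + |Patch 2| − 2·|Patch 1∩Patch 2| = 2 + 2 − 0.969 = 3.03.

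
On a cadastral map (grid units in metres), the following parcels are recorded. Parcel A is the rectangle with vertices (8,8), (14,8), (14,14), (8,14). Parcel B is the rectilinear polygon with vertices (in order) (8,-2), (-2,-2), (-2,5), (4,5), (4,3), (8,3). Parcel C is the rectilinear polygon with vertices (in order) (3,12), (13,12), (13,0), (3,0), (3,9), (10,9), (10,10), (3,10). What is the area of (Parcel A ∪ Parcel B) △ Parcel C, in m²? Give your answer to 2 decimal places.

141.00

|Parcel A ∪ Parcel B| = 98.
|(Parcel A ∪ Parcel B) ∩ Parcel C| = 35.
|(Parcel A ∪ Parcel B) △ Parcel C| = 98 + 113 − 70 = 141.00.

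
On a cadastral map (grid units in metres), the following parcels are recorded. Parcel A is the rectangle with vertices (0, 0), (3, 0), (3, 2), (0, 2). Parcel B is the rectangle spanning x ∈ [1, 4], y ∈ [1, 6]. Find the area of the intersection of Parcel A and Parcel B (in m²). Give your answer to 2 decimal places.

2.00

|Parcel A∩Parcel B|: x∈[1,3], y∈[1,2] → 2·1 = 2.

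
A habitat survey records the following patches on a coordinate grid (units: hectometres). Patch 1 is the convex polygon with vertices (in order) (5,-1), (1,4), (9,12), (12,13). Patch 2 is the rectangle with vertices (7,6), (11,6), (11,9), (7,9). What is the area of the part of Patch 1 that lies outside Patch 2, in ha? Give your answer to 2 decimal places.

|Patch 1| = 53.5, |Patch 1∩Patch 2| = 6.75.
|Patch 1 ∖ Patch 2| = |Patch 1| − |Patch 1∩Patch 2| = 53.5 − 6.75 = 46.75.

46.75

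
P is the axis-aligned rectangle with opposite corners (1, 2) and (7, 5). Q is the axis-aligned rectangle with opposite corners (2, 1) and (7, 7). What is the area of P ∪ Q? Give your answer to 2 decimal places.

33.00

By inclusion–exclusion:
Individual areas: |P| = 18, |Q| = 30.
|P∩Q|: x∈[2,7], y∈[2,5] → 5·3 = 15.
|P ∪ Q| = 48 − 15 = 33.00.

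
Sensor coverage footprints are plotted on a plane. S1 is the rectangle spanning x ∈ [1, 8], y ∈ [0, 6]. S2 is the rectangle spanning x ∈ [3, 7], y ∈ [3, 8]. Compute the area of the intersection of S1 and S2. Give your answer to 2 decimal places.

12.00

|S1∩S2|: x∈[3,7], y∈[3,6] → 4·3 = 12.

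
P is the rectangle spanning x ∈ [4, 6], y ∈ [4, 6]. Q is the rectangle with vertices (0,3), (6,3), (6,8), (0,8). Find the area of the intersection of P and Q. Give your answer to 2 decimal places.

|P∩Q|: x∈[4,6], y∈[4,6] → 2·2 = 4.

4.00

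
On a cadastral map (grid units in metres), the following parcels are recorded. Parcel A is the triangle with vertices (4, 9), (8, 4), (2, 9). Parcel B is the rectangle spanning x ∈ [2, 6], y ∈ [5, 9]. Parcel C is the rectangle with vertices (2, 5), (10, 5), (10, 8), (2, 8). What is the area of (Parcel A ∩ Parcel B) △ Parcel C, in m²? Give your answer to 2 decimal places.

23.43

|Parcel A ∩ Parcel B| = 4.1667.
|(Parcel A ∩ Parcel B) ∩ Parcel C| = 2.3667.
|(Parcel A ∩ Parcel B) △ Parcel C| = 4.1667 + 24 − 4.7333 = 23.43.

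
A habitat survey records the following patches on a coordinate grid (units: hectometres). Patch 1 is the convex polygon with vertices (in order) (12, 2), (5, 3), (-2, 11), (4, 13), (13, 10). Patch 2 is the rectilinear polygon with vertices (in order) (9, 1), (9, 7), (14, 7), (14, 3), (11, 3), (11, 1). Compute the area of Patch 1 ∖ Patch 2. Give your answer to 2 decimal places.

88.07

|Patch 1| = 103, |Patch 1∩Patch 2| = 14.9286.
|Patch 1 ∖ Patch 2| = |Patch 1| − |Patch 1∩Patch 2| = 103 − 14.9286 = 88.07.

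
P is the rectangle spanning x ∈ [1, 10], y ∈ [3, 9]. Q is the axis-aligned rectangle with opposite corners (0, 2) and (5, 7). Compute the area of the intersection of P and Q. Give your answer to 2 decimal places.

|P∩Q|: x∈[1,5], y∈[3,7] → 4·4 = 16.

16.00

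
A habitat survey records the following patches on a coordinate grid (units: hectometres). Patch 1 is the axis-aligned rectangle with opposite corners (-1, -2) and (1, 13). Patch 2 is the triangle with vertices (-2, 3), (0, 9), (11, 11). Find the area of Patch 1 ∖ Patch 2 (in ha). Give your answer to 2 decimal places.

21.87

|Patch 1| = 30, |Patch 1∩Patch 2| = 8.1294.
|Patch 1 ∖ Patch 2| = |Patch 1| − |Patch 1∩Patch 2| = 30 − 8.1294 = 21.87.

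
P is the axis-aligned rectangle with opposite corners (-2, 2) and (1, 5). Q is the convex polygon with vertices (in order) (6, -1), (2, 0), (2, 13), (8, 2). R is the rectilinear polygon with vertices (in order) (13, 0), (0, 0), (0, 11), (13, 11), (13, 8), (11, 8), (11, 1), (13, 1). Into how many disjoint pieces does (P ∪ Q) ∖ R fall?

3

(P ∪ Q) ∖ R splits into 3 disjoint pieces (area 6, area 2.3333, area 1.0909).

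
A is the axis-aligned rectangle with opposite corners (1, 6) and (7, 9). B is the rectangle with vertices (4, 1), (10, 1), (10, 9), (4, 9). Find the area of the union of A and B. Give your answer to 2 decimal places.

By inclusion–exclusion:
Individual areas: |A| = 18, |B| = 48.
|A∩B|: x∈[4,7], y∈[6,9] → 3·3 = 9.
|A ∪ B| = 66 − 9 = 57.00.

57.00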